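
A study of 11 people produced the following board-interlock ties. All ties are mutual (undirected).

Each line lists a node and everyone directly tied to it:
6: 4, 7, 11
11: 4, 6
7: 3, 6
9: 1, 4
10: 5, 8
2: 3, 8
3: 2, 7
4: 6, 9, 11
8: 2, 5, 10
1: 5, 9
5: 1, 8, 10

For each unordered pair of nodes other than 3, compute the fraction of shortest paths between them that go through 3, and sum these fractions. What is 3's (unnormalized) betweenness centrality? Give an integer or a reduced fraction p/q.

Pairs whose geodesics pass through 3 — 5–7: 1; 10–7: 1; 10–6: 1/2; 8–7: 1; 8–6: 1; 8–11: 1/2; 2–7: 1; 2–6: 1; 2–11: 1; 2–4: 1.
All other pairs contribute 0.
Summing the contributions gives betweenness(3) = 9.

9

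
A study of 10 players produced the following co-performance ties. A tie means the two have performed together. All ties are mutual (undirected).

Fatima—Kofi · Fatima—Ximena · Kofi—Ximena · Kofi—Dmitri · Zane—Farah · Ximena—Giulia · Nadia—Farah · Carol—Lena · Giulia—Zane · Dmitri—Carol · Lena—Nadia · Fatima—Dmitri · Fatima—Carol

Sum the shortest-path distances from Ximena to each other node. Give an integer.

19

Distances from Ximena: Carol:2, Dmitri:2, Farah:3, Fatima:1, Giulia:1, Kofi:1, Lena:3, Nadia:4, Zane:2.
Sum = 2 + 2 + 3 + 1 + 1 + 1 + 3 + 4 + 2 = 19.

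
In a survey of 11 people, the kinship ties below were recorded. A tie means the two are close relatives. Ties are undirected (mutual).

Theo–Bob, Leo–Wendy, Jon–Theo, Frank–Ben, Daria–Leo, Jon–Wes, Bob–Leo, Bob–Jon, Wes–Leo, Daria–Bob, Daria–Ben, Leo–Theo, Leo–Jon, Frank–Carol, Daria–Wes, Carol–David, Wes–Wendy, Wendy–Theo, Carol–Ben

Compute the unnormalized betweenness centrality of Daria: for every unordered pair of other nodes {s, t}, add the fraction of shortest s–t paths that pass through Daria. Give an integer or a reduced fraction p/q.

73/3

Pairs whose geodesics pass through Daria — Jon–Carol: 3/3; Jon–David: 3/3; Jon–Frank: 3/3; Jon–Ben: 3/3; Bob–Wes: 1/3; Bob–Carol: 1; Bob–David: 1; Bob–Frank: 1; Bob–Ben: 1; Wendy–Carol: 2/2; Wendy–David: 2/2; Wendy–Frank: 2/2; Wendy–Ben: 2/2; Leo–Carol: 1 … (+11 more pairs).
All other pairs contribute 0.
Summing the contributions gives betweenness(Daria) = 73/3.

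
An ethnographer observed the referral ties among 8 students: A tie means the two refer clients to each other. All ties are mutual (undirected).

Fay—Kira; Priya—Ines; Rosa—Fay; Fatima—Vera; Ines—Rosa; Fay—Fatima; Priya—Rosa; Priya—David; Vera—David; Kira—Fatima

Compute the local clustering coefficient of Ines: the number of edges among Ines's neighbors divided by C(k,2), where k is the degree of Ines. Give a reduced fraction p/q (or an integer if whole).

Ines's neighbors: Priya and Rosa (k = 2).
Possible neighbor pairs: C(2,2) = 1. Edges among them: Priya–Rosa → e = 1.
Clustering(Ines) = 1/1.

1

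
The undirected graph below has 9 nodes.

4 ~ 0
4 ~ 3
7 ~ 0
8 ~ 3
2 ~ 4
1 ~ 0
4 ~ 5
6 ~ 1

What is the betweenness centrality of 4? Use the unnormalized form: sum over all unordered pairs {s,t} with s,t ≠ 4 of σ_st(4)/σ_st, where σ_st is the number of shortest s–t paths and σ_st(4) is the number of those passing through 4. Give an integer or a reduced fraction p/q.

21

Pairs whose geodesics pass through 4 — 8–0: 1; 8–5: 1; 8–7: 1; 8–6: 1; 8–2: 1; 8–1: 1; 0–5: 1; 0–3: 1; 0–2: 1; 5–7: 1; 5–3: 1; 5–6: 1; 5–2: 1; 5–1: 1 … (+7 more pairs).
All other pairs contribute 0.
Summing the contributions gives betweenness(4) = 21.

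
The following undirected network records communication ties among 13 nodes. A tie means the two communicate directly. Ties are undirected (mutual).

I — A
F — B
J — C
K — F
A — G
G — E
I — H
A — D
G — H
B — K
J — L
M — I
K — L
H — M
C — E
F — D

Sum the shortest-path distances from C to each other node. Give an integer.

Distances from C: A:3, B:4, D:4, E:1, F:4, G:2, H:3, I:4, J:1, K:3, L:2, M:4.
Sum = 3 + 4 + 4 + 1 + 4 + 2 + 3 + 4 + 1 + 3 + 2 + 4 = 35.

35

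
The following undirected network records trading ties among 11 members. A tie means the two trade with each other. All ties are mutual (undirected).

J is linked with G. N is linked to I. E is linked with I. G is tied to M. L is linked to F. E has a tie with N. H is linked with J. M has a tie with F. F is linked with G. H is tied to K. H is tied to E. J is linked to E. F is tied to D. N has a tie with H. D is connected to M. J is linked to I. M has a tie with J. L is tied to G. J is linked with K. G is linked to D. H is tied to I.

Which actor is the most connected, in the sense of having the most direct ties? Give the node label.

Degrees — D:3, E:4, F:4, G:5, H:5, I:4, J:6, K:2, L:2, M:4, N:3.
The maximum is 6, attained only by J.

J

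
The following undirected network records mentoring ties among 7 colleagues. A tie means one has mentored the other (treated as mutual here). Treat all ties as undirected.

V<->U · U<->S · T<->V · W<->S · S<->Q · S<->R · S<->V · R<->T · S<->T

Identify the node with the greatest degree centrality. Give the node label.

S

Degrees — Q:1, R:2, S:6, T:3, U:2, V:3, W:1.
The maximum is 6, attained only by S.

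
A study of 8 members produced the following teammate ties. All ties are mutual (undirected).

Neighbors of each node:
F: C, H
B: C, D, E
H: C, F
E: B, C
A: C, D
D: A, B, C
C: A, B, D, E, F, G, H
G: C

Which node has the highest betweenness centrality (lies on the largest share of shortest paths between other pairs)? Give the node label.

Unnormalized betweenness of each node: A:0, B:1/2, C:16, D:1/2, E:0, F:0, G:0, H:0.
C has the largest value, 16, making it the main broker — the node through which the most shortest paths run.

C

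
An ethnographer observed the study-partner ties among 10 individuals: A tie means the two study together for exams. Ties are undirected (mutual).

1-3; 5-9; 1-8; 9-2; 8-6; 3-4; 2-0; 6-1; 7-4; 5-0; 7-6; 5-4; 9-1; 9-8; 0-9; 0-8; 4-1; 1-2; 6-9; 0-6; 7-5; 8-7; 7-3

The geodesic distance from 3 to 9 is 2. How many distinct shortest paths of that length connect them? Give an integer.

The shortest distance is 2, and the only length-2 path is 3–1–9. So there is exactly 1 shortest path.

1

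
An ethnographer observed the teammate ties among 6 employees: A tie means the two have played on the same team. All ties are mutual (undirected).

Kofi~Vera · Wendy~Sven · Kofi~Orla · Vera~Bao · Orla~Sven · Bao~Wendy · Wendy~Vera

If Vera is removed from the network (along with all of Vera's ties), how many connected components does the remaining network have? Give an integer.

Vera's neighbors (Bao, Kofi, and Wendy) remain reachable from one another through other ties, so the rest of the network stays in one piece.

1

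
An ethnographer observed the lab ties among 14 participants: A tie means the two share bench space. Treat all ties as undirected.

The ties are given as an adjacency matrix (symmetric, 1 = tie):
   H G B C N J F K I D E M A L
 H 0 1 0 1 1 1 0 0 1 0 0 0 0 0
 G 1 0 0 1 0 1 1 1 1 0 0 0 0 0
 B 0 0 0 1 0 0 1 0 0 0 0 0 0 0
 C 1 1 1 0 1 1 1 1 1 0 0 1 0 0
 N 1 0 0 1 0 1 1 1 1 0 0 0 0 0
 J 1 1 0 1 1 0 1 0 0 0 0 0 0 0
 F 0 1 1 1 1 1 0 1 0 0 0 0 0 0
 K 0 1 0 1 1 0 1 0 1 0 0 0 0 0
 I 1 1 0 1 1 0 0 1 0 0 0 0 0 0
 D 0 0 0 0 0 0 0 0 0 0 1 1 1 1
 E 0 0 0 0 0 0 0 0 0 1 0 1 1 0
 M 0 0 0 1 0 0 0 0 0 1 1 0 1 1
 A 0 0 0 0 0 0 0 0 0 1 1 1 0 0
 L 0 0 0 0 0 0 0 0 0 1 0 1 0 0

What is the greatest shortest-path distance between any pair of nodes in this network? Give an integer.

3

Eccentricity of each node (its greatest distance to any other): A:3, B:3, C:2, D:3, E:3, F:3, G:3, H:3, I:3, J:3, K:3, L:3, M:2, N:3.
The maximum eccentricity is 3, realized for instance by the pair H–D via H – C – M – D. So the diameter is 3.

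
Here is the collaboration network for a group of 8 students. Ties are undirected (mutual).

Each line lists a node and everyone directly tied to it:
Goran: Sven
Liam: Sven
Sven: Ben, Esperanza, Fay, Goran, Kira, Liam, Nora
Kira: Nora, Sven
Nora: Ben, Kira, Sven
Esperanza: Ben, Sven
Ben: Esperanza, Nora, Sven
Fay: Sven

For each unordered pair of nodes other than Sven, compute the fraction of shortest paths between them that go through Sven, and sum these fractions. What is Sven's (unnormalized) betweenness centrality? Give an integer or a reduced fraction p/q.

Pairs whose geodesics pass through Sven — Liam–Kira: 1; Liam–Nora: 1; Liam–Fay: 1; Liam–Ben: 1; Liam–Esperanza: 1; Liam–Goran: 1; Kira–Fay: 1; Kira–Ben: 1/2; Kira–Esperanza: 1; Kira–Goran: 1; Nora–Fay: 1; Nora–Esperanza: 1/2; Nora–Goran: 1; Fay–Ben: 1 … (+4 more pairs).
All other pairs contribute 0.
Summing the contributions gives betweenness(Sven) = 17.

17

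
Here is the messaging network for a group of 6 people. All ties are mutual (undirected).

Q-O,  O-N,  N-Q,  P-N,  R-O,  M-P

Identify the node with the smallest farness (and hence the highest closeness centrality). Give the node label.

Farness (sum of distances to all others) for each node — M:13, N:7, O:8, P:9, Q:9, R:12.
The smallest farness is 7, for N, so N has the highest closeness.

N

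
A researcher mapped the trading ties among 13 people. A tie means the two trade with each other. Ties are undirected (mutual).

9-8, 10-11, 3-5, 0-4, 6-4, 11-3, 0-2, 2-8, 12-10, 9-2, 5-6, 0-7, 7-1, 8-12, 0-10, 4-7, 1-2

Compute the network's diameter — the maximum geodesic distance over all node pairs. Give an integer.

5

Eccentricity of each node (its greatest distance to any other): 0:3, 1:5, 2:4, 3:5, 4:3, 5:5, 6:4, 7:4, 8:5, 9:5, 10:3, 11:4, 12:4.
The maximum eccentricity is 5, realized for instance by the pair 9–3 via 9 – 2 – 0 – 10 – 11 – 3. So the diameter is 5.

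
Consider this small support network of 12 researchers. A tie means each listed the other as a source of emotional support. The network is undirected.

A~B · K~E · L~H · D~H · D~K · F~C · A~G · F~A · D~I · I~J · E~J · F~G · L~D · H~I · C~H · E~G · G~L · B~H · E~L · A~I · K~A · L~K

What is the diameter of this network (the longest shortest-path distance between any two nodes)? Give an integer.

Eccentricity of each node (its greatest distance to any other): A:2, B:3, C:3, D:3, E:3, F:3, G:2, H:2, I:2, J:3, K:3, L:2.
The maximum eccentricity is 3, realized for instance by the pair D–F via D – I – A – F. So the diameter is 3.

3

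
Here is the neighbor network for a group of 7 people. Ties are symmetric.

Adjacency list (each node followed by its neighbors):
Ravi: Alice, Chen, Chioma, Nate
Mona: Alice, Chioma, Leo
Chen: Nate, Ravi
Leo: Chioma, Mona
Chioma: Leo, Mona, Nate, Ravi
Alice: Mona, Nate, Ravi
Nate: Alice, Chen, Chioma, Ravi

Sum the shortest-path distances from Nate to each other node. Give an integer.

Distances from Nate: Alice:1, Chen:1, Chioma:1, Leo:2, Mona:2, Ravi:1.
Sum = 1 + 1 + 1 + 2 + 2 + 1 = 8.

8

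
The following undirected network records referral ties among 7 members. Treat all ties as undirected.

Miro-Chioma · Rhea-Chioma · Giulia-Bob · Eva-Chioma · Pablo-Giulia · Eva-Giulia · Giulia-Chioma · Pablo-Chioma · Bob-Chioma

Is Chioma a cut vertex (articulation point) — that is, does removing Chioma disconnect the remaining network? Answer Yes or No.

Yes

Removing Chioma leaves {Bob, Eva, Giulia, and Pablo} with no path to {Rhea}, so the network splits into 3 components. Chioma is a cut vertex.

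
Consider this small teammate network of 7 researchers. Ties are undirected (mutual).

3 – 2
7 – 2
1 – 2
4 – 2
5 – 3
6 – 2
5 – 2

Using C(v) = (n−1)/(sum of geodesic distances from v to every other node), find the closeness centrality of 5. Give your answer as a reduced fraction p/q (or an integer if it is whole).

3/5

Distances from 5: 1:2, 2:1, 3:1, 4:2, 6:2, 7:2. Sum = 10.
n = 7, so closeness = 6/10 = 3/5.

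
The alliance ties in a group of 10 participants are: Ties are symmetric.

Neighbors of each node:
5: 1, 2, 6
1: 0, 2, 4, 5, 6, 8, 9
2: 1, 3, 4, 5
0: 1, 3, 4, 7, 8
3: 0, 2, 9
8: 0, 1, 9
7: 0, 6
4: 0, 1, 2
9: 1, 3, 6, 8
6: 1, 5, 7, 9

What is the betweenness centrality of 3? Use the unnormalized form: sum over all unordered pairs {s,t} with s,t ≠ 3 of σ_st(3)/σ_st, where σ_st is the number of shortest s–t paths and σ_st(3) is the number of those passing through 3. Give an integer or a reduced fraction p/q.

Pairs whose geodesics pass through 3 — 7–2: 1/5; 0–9: 1/3; 0–2: 1/3; 9–2: 1/2.
All other pairs contribute 0.
Summing the contributions gives betweenness(3) = 41/30.

41/30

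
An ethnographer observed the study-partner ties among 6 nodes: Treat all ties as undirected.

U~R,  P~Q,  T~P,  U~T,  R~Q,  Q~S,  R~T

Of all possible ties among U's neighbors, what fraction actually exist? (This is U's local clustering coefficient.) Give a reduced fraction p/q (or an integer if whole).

U's neighbors: R and T (k = 2).
Possible neighbor pairs: C(2,2) = 1. Edges among them: R–T → e = 1.
Clustering(U) = 1/1.

1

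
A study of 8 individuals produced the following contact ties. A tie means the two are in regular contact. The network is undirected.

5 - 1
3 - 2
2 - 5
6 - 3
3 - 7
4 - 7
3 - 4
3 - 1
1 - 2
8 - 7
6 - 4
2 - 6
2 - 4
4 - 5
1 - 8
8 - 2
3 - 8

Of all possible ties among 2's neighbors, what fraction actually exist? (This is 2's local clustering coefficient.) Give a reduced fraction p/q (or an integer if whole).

8/15

2's neighbors: 1, 3, 4, 5, 6, and 8 (k = 6).
Possible neighbor pairs: C(6,2) = 15. Edges among them: 1–3, 1–5, 1–8, 3–4, 3–6, 3–8, 4–5, 4–6 → e = 8.
Clustering(2) = 8/15.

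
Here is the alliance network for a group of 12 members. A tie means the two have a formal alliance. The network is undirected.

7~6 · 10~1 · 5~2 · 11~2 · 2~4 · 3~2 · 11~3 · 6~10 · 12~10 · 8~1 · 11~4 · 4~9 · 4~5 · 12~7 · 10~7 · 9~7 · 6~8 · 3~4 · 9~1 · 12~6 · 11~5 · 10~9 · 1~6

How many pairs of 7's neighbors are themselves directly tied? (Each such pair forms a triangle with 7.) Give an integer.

7's neighbors: 6, 9, 10, and 12.
Neighbor pairs that are themselves tied: 7–6–10; 7–6–12; 7–9–10; 7–10–12. Each forms one triangle with 7, for 4 in total.

4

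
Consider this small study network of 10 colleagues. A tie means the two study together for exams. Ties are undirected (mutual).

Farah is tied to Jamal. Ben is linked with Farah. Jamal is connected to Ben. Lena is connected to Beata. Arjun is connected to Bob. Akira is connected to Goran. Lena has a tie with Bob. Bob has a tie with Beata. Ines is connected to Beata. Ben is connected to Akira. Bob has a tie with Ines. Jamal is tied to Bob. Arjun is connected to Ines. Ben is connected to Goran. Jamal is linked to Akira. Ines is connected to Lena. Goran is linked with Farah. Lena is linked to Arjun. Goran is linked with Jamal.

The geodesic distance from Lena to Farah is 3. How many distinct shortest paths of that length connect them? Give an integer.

The shortest distance is 3, and the only length-3 path is Lena–Bob–Jamal–Farah. So there is exactly 1 shortest path.

1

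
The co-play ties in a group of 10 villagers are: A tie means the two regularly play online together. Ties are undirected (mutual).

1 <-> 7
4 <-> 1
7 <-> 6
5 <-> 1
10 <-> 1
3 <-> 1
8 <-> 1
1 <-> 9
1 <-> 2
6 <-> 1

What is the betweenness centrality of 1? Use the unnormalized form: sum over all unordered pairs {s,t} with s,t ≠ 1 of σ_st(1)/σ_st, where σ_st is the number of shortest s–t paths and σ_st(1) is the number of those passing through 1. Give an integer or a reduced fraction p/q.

Pairs whose geodesics pass through 1 — 5–8: 1; 5–9: 1; 5–7: 1; 5–4: 1; 5–6: 1; 5–10: 1; 5–3: 1; 5–2: 1; 8–9: 1; 8–7: 1; 8–4: 1; 8–6: 1; 8–10: 1; 8–3: 1 … (+21 more pairs).
All other pairs contribute 0.
Summing the contributions gives betweenness(1) = 35.

35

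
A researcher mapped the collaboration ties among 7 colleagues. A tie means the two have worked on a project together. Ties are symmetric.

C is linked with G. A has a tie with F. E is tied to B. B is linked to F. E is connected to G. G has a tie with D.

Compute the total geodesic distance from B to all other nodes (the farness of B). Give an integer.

12

Distances from B: A:2, C:3, D:3, E:1, F:1, G:2.
Sum = 2 + 3 + 3 + 1 + 1 + 2 = 12.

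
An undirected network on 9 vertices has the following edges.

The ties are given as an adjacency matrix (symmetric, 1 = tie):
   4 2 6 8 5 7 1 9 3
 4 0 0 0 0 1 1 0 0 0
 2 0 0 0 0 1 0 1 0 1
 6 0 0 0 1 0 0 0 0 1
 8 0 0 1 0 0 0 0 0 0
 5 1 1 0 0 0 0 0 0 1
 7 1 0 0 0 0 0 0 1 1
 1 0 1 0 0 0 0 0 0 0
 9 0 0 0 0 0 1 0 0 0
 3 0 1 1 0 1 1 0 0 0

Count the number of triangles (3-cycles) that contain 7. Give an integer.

7's neighbors are 3, 4, and 9, but none of them are tied to each other, so no triangle contains 7.

0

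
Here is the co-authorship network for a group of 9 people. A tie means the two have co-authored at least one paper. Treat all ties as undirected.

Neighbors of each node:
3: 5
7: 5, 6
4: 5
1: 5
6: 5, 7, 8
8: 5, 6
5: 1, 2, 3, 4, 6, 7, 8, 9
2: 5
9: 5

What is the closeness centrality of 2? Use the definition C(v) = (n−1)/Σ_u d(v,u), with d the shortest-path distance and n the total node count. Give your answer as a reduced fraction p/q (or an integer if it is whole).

Distances from 2: 1:2, 3:2, 4:2, 5:1, 6:2, 7:2, 8:2, 9:2. Sum = 15.
n = 9, so closeness = 8/15.

8/15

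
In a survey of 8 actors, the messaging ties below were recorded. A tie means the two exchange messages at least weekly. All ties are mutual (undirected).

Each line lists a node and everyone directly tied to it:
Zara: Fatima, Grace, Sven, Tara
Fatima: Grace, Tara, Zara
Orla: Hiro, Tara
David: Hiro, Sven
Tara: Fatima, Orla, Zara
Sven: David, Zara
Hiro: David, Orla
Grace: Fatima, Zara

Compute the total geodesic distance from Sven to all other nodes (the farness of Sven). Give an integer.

13

Distances from Sven: David:1, Fatima:2, Grace:2, Hiro:2, Orla:3, Tara:2, Zara:1.
Sum = 1 + 2 + 2 + 2 + 3 + 2 + 1 = 13.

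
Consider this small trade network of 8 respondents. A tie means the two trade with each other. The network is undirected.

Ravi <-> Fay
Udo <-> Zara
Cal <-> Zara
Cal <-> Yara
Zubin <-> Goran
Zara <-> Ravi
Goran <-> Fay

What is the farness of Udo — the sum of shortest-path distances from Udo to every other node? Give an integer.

20

Distances from Udo: Cal:2, Fay:3, Goran:4, Ravi:2, Yara:3, Zara:1, Zubin:5.
Sum = 2 + 3 + 4 + 2 + 3 + 1 + 5 = 20.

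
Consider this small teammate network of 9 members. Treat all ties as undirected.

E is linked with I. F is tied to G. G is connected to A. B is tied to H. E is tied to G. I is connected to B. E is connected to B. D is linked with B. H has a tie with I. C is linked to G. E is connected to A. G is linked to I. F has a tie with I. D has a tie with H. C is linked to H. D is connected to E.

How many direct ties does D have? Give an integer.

D is directly tied to B, E, and H. That is 3 neighbors, so the degree of D is 3.

3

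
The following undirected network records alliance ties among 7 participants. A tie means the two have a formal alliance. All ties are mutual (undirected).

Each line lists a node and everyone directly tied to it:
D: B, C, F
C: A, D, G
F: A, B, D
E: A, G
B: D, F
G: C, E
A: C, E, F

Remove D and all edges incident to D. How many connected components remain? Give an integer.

D's neighbors (B, C, and F) remain reachable from one another through other ties, so the rest of the network stays in one piece.

1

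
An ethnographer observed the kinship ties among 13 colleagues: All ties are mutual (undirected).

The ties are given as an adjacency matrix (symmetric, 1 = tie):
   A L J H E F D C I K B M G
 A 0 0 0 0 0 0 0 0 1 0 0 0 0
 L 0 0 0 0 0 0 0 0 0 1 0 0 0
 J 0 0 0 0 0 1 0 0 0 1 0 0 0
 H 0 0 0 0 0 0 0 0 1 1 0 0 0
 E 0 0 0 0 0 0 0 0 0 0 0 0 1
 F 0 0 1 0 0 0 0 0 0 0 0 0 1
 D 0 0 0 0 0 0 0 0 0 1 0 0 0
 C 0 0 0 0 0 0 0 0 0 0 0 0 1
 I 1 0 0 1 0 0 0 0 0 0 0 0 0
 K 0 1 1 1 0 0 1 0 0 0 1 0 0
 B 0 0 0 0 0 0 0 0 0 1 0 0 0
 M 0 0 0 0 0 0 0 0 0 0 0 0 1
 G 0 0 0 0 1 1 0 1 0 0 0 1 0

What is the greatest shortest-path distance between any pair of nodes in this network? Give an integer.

Eccentricity of each node (its greatest distance to any other): A:7, B:5, C:7, D:5, E:7, F:5, G:6, H:5, I:6, J:4, K:4, L:5, M:7.
The maximum eccentricity is 7, realized for instance by the pair A–E via A – I – H – K – J – F – G – E. So the diameter is 7.

7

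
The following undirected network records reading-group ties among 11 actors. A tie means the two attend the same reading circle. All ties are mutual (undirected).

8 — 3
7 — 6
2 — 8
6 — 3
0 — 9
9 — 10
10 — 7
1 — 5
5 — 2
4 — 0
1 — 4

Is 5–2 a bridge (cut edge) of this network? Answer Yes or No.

No

Even without that edge, 5 still reaches 2 via 5 – 1 – 4 – 0 – 9 – 10 – 7 – 6 – 3 – 8 – 2, so the network stays connected. Not a bridge.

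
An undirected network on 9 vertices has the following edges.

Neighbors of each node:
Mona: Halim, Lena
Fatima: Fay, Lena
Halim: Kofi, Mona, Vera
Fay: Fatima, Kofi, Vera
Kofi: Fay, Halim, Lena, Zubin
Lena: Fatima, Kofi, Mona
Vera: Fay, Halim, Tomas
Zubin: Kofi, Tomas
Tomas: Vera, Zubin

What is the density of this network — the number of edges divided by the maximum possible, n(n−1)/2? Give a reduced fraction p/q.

1/3

There are 12 edges and 9 nodes, so the maximum possible is C(9,2) = 36.
Density = 12/36 = 1/3.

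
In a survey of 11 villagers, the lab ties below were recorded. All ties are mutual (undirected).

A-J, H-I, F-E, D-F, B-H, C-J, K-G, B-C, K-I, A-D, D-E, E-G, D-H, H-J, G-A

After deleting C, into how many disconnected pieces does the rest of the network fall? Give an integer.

C's neighbors (B and J) remain reachable from one another through other ties, so the rest of the network stays in one piece.

1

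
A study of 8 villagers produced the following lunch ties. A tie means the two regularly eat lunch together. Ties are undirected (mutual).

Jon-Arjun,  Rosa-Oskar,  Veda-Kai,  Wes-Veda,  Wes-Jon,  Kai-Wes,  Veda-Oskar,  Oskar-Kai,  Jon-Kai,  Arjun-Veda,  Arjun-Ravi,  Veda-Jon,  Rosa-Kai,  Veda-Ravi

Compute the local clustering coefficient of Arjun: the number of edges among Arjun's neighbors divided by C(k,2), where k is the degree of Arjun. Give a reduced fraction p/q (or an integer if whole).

Arjun's neighbors: Jon, Ravi, and Veda (k = 3).
Possible neighbor pairs: C(3,2) = 3. Edges among them: Jon–Veda, Ravi–Veda → e = 2.
Clustering(Arjun) = 2/3.

2/3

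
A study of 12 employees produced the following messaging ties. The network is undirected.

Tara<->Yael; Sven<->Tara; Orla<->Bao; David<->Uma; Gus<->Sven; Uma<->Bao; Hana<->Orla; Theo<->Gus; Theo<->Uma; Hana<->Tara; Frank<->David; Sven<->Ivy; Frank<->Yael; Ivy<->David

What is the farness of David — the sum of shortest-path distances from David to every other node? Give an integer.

Distances from David: Bao:2, Frank:1, Gus:3, Hana:4, Ivy:1, Orla:3, Sven:2, Tara:3, Theo:2, Uma:1, Yael:2.
Sum = 2 + 1 + 3 + 4 + 1 + 3 + 2 + 3 + 2 + 1 + 2 = 24.

24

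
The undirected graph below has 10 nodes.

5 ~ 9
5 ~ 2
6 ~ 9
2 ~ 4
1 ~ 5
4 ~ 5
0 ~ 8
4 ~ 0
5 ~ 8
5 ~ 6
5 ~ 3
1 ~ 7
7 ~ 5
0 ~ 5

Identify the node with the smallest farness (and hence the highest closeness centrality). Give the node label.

5

Farness (sum of distances to all others) for each node — 0:15, 1:16, 2:16, 3:17, 4:15, 5:9, 6:16, 7:16, 8:16, 9:16.
The smallest farness is 9, for 5, so 5 has the highest closeness.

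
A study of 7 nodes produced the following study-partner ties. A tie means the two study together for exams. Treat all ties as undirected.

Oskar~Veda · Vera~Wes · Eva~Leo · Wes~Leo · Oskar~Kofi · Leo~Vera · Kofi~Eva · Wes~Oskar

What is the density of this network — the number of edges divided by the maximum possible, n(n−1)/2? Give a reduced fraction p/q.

8/21

There are 8 edges and 7 nodes, so the maximum possible is C(7,2) = 21.
Density = 8/21.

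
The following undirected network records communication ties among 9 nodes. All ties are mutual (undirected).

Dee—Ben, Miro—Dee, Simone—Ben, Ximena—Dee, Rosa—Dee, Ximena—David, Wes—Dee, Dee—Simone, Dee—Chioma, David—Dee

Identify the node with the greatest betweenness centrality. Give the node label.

Dee

Unnormalized betweenness of each node: Ben:0, Chioma:0, David:0, Dee:26, Miro:0, Rosa:0, Simone:0, Wes:0, Ximena:0.
Dee has the largest value, 26, making it the main broker — the node through which the most shortest paths run.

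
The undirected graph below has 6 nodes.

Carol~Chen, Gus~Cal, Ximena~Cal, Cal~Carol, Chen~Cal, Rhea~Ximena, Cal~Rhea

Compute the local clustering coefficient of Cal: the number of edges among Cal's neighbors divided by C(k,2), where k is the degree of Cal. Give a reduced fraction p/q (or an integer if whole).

Cal's neighbors: Carol, Chen, Gus, Rhea, and Ximena (k = 5).
Possible neighbor pairs: C(5,2) = 10. Edges among them: Carol–Chen, Rhea–Ximena → e = 2.
Clustering(Cal) = 2/10 = 1/5.

1/5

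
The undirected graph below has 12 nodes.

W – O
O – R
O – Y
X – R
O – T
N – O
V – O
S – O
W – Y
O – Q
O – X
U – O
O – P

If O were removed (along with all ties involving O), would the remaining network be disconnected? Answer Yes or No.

Yes

Removing O leaves {U} with no path to {W and Y}, so the network splits into 9 components. O is a cut vertex.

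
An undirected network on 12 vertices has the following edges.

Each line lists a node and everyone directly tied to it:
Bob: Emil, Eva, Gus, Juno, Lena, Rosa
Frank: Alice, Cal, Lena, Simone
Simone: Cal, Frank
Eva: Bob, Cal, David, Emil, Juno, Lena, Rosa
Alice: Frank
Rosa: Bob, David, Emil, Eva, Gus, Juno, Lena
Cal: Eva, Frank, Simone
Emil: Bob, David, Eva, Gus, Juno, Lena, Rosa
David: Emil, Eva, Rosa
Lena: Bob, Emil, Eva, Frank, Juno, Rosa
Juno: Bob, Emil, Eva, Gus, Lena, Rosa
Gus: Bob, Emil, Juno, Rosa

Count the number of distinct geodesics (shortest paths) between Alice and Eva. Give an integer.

The shortest distance is 3. The length-3 paths are: Alice–Frank–Cal–Eva; Alice–Frank–Lena–Eva.
That gives 2 distinct shortest paths.

2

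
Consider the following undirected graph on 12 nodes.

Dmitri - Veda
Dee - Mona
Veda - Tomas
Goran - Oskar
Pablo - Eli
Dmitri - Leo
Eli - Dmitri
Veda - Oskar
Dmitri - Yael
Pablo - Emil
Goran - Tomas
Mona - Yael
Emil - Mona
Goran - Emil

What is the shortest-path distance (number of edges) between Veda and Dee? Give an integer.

One shortest route is Veda – Dmitri – Yael – Mona – Dee, which uses 4 edges, and at distance 3 from Veda we only reach {Emil, Mona, Pablo}, which does not include Dee. So d(Veda,Dee) = 4.

4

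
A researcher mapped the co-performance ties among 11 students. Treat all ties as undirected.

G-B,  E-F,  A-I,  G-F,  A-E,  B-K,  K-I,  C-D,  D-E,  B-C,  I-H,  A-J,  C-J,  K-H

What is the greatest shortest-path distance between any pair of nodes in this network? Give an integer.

Eccentricity of each node (its greatest distance to any other): A:3, B:3, C:3, D:4, E:3, F:4, G:3, H:4, I:3, J:3, K:3.
The maximum eccentricity is 4, realized for instance by the pair D–H via D – E – A – I – H. So the diameter is 4.

4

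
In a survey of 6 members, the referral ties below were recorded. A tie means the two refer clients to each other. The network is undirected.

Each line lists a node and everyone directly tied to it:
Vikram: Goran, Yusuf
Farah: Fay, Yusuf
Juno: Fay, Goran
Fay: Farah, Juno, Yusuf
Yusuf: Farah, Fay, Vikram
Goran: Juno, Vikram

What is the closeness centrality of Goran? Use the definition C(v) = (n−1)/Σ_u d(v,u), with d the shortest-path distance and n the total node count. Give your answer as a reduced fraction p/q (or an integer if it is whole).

5/9

Distances from Goran: Farah:3, Fay:2, Juno:1, Vikram:1, Yusuf:2. Sum = 9.
n = 6, so closeness = 5/9.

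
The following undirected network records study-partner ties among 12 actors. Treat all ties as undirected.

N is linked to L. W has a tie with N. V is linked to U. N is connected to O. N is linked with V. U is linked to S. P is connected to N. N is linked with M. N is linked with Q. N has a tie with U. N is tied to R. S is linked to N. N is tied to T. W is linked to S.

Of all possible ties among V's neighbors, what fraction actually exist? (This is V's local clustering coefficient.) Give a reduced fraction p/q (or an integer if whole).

V's neighbors: N and U (k = 2).
Possible neighbor pairs: C(2,2) = 1. Edges among them: N–U → e = 1.
Clustering(V) = 1/1.

1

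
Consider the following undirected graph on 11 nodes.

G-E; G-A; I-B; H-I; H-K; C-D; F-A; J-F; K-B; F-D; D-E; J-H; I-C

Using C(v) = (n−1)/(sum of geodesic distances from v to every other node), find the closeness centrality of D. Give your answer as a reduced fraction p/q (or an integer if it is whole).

Distances from D: A:2, B:3, C:1, E:1, F:1, G:2, H:3, I:2, J:2, K:4. Sum = 21.
n = 11, so closeness = 10/21.

10/21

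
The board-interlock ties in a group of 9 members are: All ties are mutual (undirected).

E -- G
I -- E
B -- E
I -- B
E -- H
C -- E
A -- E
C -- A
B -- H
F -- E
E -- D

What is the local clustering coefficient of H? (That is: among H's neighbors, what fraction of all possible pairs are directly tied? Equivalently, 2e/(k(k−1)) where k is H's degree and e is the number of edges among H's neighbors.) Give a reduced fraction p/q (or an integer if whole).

1

H's neighbors: B and E (k = 2).
Possible neighbor pairs: C(2,2) = 1. Edges among them: B–E → e = 1.
Clustering(H) = 1/1.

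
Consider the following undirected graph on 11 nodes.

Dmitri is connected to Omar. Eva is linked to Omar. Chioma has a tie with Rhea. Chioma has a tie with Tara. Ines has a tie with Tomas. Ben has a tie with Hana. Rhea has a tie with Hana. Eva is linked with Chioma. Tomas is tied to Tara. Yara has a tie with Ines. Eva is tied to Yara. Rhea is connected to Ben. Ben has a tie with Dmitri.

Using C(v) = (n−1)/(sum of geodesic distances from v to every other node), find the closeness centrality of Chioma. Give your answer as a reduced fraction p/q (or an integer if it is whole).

Distances from Chioma: Ben:2, Dmitri:3, Eva:1, Hana:2, Ines:3, Omar:2, Rhea:1, Tara:1, Tomas:2, Yara:2. Sum = 19.
n = 11, so closeness = 10/19.

10/19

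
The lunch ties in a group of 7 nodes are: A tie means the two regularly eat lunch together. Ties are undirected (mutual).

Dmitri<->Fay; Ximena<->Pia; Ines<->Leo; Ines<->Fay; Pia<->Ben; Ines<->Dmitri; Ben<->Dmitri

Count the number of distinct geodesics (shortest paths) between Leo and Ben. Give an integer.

1

The shortest distance is 3, and the only length-3 path is Leo–Ines–Dmitri–Ben. So there is exactly 1 shortest path.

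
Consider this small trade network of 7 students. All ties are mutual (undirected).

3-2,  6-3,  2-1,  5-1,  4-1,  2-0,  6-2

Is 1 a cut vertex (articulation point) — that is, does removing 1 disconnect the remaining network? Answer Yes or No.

Removing 1 leaves {0, 2, 3, and 6} with no path to {5}, so the network splits into 3 components. 1 is a cut vertex.

Yes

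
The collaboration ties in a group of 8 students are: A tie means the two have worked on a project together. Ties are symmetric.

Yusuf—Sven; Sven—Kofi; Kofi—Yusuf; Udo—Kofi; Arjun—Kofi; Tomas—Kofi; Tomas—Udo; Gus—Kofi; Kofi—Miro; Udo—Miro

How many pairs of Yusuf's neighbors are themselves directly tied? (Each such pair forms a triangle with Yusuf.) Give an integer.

1

Yusuf's neighbors: Kofi and Sven.
Neighbor pairs that are themselves tied: Yusuf–Kofi–Sven. Each forms one triangle with Yusuf, for 1 in total.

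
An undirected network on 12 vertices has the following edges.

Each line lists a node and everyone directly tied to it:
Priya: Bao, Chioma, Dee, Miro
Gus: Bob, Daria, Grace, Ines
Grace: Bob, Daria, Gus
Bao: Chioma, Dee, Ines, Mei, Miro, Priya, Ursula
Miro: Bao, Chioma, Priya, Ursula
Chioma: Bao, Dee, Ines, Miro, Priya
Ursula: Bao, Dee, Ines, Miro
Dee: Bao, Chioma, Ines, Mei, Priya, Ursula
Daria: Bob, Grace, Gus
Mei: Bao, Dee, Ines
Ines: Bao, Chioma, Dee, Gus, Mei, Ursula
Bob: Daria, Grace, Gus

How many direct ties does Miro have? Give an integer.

Miro is directly tied to Bao, Chioma, Priya, and Ursula. That is 4 neighbors, so the degree of Miro is 4.

4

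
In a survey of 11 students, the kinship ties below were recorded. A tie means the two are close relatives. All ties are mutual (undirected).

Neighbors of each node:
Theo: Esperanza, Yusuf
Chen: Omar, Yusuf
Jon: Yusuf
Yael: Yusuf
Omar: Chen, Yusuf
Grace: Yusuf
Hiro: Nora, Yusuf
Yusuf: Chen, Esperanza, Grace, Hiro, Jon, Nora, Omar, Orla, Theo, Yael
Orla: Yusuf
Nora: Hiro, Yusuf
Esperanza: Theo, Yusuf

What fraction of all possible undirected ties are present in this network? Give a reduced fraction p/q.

There are 13 edges and 11 nodes, so the maximum possible is C(11,2) = 55.
Density = 13/55.

13/55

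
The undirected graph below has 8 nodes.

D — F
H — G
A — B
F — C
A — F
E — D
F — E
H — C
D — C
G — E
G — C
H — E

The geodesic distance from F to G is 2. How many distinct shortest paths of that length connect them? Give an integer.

2

The shortest distance is 2. The length-2 paths are: F–C–G; F–E–G.
That gives 2 distinct shortest paths.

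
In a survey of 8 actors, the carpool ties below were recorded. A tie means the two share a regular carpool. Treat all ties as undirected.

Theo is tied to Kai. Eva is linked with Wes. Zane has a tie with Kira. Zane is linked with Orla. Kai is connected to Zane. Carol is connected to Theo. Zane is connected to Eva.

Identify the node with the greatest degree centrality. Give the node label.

Zane

Degrees — Carol:1, Eva:2, Kai:2, Kira:1, Orla:1, Theo:2, Wes:1, Zane:4.
The maximum is 4, attained only by Zane.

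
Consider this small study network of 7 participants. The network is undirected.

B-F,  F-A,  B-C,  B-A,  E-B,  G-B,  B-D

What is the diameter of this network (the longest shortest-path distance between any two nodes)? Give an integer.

Eccentricity of each node (its greatest distance to any other): A:2, B:1, C:2, D:2, E:2, F:2, G:2.
The maximum eccentricity is 2, realized for instance by the pair C–D via C – B – D. So the diameter is 2.

2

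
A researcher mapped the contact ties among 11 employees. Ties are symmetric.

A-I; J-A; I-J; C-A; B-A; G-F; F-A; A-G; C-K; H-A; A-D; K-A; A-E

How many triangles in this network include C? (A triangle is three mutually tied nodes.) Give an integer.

1

C's neighbors: A and K.
Neighbor pairs that are themselves tied: C–A–K. Each forms one triangle with C, for 1 in total.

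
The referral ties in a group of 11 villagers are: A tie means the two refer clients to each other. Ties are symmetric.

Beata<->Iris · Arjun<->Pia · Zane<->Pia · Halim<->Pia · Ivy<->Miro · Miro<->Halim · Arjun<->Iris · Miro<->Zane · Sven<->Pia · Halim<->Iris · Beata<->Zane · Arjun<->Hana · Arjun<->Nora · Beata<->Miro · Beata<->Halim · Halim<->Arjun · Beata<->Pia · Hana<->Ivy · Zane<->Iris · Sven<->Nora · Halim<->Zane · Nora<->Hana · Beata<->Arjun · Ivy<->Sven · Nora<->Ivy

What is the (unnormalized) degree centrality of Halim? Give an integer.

6

Halim is directly tied to Arjun, Beata, Iris, Miro, Pia, and Zane. That is 6 neighbors, so the degree of Halim is 6.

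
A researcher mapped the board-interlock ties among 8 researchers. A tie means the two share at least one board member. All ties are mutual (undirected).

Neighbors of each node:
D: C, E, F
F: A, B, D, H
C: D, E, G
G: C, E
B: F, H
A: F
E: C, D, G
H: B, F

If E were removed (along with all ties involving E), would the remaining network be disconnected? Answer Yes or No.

Even without E, every remaining node can still reach every other (the residual graph is connected), so E is not a cut vertex.

No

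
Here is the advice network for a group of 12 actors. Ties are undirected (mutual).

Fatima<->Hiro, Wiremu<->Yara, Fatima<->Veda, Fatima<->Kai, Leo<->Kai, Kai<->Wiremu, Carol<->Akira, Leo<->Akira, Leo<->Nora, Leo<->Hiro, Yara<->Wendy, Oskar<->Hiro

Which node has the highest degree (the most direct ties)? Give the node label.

Degrees — Akira:2, Carol:1, Fatima:3, Hiro:3, Kai:3, Leo:4, Nora:1, Oskar:1, Veda:1, Wendy:1, Wiremu:2, Yara:2.
The maximum is 4, attained only by Leo.

Leo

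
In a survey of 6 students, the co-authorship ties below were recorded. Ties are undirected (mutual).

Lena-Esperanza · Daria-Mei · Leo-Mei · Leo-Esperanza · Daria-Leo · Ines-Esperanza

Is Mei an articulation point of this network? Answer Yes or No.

No

Even without Mei, every remaining node can still reach every other (the residual graph is connected), so Mei is not a cut vertex.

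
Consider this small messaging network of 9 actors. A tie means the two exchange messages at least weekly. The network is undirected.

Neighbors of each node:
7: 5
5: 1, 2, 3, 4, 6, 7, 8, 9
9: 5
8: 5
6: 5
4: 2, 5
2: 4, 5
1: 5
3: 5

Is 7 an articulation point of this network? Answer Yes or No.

No

Even without 7, every remaining node can still reach every other (the residual graph is connected), so 7 is not a cut vertex.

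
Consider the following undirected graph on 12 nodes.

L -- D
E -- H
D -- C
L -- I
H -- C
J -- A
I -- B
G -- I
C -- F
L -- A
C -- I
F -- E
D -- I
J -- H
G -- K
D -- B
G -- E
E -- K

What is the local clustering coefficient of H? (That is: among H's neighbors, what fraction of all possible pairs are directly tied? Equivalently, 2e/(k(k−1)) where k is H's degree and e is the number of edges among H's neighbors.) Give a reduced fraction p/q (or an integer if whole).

H's neighbors: C, E, and J (k = 3).
Possible neighbor pairs: C(3,2) = 3. Edges among them: none → e = 0.
Clustering(H) = 0/3 = 0.

0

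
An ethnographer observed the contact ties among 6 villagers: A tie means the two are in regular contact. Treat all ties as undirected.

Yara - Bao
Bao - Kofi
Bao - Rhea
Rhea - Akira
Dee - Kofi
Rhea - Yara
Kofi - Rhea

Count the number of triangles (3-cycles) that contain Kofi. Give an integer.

Kofi's neighbors: Bao, Dee, and Rhea.
Neighbor pairs that are themselves tied: Kofi–Bao–Rhea. Each forms one triangle with Kofi, for 1 in total.

1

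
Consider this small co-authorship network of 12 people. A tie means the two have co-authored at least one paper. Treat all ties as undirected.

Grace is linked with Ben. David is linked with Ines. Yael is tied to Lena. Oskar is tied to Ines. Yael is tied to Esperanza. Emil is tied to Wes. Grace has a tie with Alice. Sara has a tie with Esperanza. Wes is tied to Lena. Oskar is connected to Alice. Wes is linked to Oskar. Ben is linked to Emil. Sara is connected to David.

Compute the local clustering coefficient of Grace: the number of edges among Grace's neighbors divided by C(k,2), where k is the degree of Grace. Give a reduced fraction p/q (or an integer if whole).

Grace's neighbors: Alice and Ben (k = 2).
Possible neighbor pairs: C(2,2) = 1. Edges among them: none → e = 0.
Clustering(Grace) = 0/1.

0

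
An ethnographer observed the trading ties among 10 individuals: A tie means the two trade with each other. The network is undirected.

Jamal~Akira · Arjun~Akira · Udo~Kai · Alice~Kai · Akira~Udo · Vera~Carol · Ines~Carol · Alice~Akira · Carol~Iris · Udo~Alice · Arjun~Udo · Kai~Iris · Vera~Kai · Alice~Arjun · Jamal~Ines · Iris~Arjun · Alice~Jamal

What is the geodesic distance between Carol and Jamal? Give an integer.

One shortest route is Carol – Ines – Jamal, which uses 2 edges, and Carol and Jamal are not directly tied, so nothing shorter exists. So d(Carol,Jamal) = 2.

2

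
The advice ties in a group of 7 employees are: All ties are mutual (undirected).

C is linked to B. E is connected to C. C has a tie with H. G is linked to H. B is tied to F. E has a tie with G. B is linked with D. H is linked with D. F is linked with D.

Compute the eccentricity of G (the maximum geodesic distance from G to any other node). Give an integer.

3

Distances from G: B:3, C:2, D:2, E:1, F:3, H:1.
The largest is 3 (to B and F), so the eccentricity of G is 3.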